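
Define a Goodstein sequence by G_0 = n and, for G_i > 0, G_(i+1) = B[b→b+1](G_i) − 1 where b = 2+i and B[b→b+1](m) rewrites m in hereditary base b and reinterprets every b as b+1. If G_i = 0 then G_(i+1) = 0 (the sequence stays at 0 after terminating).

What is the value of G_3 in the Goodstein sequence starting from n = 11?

15627

[0] 11 ≡ 2^(2 + 1) + 2 + 1 (base 2). Lift 3: 85. −1: 84.
[1] 84 ≡ 3^(3 + 1) + 3 (base 3). Lift 4: 1028. −1: 1027.
[2] 1027 ≡ 4^(4 + 1) + 3 (base 4). Lift 5: 15628. −1: 15627.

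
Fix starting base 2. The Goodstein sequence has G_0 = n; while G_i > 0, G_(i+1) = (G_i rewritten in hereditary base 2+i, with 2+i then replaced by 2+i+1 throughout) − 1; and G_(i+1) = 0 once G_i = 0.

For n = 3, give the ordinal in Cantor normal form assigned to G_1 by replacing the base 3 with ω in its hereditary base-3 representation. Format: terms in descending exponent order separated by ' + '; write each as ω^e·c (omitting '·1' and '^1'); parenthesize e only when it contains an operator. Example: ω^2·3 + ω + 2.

ω

[0] 3 ≡ 2 + 1 (base 2). Lift 3: 4. −1: 3.
[1] 3 ≡ 3 (base 3). Lift 4: 4. −1: 3.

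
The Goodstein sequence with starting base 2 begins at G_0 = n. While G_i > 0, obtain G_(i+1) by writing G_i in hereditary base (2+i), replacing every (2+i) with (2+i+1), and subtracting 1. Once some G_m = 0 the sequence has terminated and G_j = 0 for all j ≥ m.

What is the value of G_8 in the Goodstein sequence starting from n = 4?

211

base 2: 4 = 2^2; at 3: 3^3 = 27; next = 26
base 3: 26 = 2·3^2 + 2·3 + 2; at 4: 2·4^2 + 2·4 + 2 = 42; next = 41
base 4: 41 = 2·4^2 + 2·4 + 1; at 5: 2·5^2 + 2·5 + 1 = 61; next = 60
base 5: 60 = 2·5^2 + 2·5; at 6: 2·6^2 + 2·6 = 84; next = 83
base 6: 83 = 2·6^2 + 6 + 5; at 7: 2·7^2 + 7 + 5 = 110; next = 109
base 7: 109 = 2·7^2 + 7 + 4; at 8: 2·8^2 + 8 + 4 = 140; next = 139
base 8: 139 = 2·8^2 + 8 + 3; at 9: 2·9^2 + 9 + 3 = 174; next = 173
base 9: 173 = 2·9^2 + 9 + 2; at 10: 2·10^2 + 10 + 2 = 212; next = 211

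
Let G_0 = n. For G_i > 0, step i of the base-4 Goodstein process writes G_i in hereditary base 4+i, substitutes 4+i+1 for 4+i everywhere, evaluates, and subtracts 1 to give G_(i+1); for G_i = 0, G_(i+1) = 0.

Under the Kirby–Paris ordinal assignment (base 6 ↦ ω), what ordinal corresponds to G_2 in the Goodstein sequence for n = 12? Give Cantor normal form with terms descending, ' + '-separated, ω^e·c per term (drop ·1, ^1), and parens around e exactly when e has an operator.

step 0: 12 = 3·4; sub 5 for 4: 3·5; = 15; G_1 = 15−1 = 14
step 1: 14 = 2·5 + 4; sub 6 for 5: 2·6 + 4; = 16; G_2 = 16−1 = 15

ω·2 + 3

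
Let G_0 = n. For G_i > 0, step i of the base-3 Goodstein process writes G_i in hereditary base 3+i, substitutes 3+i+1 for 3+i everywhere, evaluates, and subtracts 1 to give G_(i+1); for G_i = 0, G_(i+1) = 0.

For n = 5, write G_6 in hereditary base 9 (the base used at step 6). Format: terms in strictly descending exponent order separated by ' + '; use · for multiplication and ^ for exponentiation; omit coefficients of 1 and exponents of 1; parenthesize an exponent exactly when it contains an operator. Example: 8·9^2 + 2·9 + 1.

base 3: 5 = 3 + 2; at 4: 4 + 2 = 6; next = 5
base 4: 5 = 4 + 1; at 5: 5 + 1 = 6; next = 5
base 5: 5 = 5; at 6: 6 = 6; next = 5
base 6: 5 = 5; at 7: 5 = 5; next = 4
base 7: 4 = 4; at 8: 4 = 4; next = 3
base 8: 3 = 3; at 9: 3 = 3; next = 2

2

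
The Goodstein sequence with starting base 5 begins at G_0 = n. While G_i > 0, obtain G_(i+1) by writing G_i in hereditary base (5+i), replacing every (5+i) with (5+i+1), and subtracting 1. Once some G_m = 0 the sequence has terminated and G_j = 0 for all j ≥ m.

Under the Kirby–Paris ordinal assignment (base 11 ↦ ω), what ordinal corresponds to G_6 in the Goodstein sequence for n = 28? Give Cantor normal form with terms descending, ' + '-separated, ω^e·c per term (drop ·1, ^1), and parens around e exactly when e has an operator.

ω·8 + 6

G_0 = 28. HB_5(28) = 5^2 + 3. Bump = 39. G_1 = 38.
G_1 = 38. HB_6(38) = 6^2 + 2. Bump = 51. G_2 = 50.
G_2 = 50. HB_7(50) = 7^2 + 1. Bump = 65. G_3 = 64.
G_3 = 64. HB_8(64) = 8^2. Bump = 81. G_4 = 80.
G_4 = 80. HB_9(80) = 8·9 + 8. Bump = 88. G_5 = 87.
G_5 = 87. HB_10(87) = 8·10 + 7. Bump = 95. G_6 = 94.
G_6 = 94. HB_11(94) = 8·11 + 6. Bump = 102. G_7 = 101.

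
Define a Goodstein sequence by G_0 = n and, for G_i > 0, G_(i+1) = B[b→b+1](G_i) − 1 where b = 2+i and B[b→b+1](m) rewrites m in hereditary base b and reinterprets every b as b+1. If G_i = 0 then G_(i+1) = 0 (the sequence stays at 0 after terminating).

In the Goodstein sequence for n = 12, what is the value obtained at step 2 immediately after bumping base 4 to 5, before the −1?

15686

i=0: 12 = 2^(2 + 1) + 2^2 (b=2); 2→3: 3^(3 + 1) + 3^3 = 108; 108−1 = 107
i=1: 107 = 3^(3 + 1) + 2·3^2 + 2·3 + 2 (b=3); 3→4: 4^(4 + 1) + 2·4^2 + 2·4 + 2 = 1066; 1066−1 = 1065
i=2: 1065 = 4^(4 + 1) + 2·4^2 + 2·4 + 1 (b=4); 4→5: 5^(5 + 1) + 2·5^2 + 2·5 + 1 = 15686; 15686−1 = 15685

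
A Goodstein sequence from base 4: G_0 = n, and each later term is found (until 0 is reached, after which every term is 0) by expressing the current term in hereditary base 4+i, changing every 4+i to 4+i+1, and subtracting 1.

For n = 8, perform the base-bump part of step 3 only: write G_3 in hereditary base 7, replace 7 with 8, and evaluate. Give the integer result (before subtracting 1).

(0) 8|_4 = 2·4 ↦ 2·5|_5 = 10 ⇒ 9
(1) 9|_5 = 5 + 4 ↦ 6 + 4|_6 = 10 ⇒ 9
(2) 9|_6 = 6 + 3 ↦ 7 + 3|_7 = 10 ⇒ 9
(3) 9|_7 = 7 + 2 ↦ 8 + 2|_8 = 10 ⇒ 9

10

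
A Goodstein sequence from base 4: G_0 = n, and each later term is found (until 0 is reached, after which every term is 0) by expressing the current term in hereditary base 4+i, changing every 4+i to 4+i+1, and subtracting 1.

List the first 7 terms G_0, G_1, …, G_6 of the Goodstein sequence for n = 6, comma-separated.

step 0: 6 = 4 + 2; sub 5 for 4: 5 + 2; = 7; G_1 = 7−1 = 6
step 1: 6 = 5 + 1; sub 6 for 5: 6 + 1; = 7; G_2 = 7−1 = 6
step 2: 6 = 6; sub 7 for 6: 7; = 7; G_3 = 7−1 = 6
step 3: 6 = 6; sub 8 for 7: 6; = 6; G_4 = 6−1 = 5
step 4: 5 = 5; sub 9 for 8: 5; = 5; G_5 = 5−1 = 4
step 5: 4 = 4; sub 10 for 9: 4; = 4; G_6 = 4−1 = 3

6, 6, 6, 6, 5, 4, 3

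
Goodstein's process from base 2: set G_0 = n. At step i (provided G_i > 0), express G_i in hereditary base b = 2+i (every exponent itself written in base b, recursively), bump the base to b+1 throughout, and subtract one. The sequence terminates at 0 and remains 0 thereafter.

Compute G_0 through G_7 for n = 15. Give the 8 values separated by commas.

G_0=15  [base 2] 2^(2 + 1) + 2^2 + 2 + 1  →[2↦3]→  3^(3 + 1) + 3^3 + 3 + 1 = 112  −1 ⇒ G_1=111
G_1=111  [base 3] 3^(3 + 1) + 3^3 + 3  →[3↦4]→  4^(4 + 1) + 4^4 + 4 = 1284  −1 ⇒ G_2=1283
G_2=1283  [base 4] 4^(4 + 1) + 4^4 + 3  →[4↦5]→  5^(5 + 1) + 5^5 + 3 = 18753  −1 ⇒ G_3=18752
G_3=18752  [base 5] 5^(5 + 1) + 5^5 + 2  →[5↦6]→  6^(6 + 1) + 6^6 + 2 = 326594  −1 ⇒ G_4=326593
G_4=326593  [base 6] 6^(6 + 1) + 6^6 + 1  →[6↦7]→  7^(7 + 1) + 7^7 + 1 = 6588345  −1 ⇒ G_5=6588344
G_5=6588344  [base 7] 7^(7 + 1) + 7^7  →[7↦8]→  8^(8 + 1) + 8^8 = 150994944  −1 ⇒ G_6=150994943
G_6=150994943  [base 8] 8^(8 + 1) + 7·8^7 + 7·8^6 + 7·8^5 + 7·8^4 + 7·8^3 + 7·8^2 + 7·8 + 7  →[8↦9]→  9^(9 + 1) + 7·9^7 + 7·9^6 + 7·9^5 + 7·9^4 + 7·9^3 + 7·9^2 + 7·9 + 7 = 3524450281  −1 ⇒ G_7=3524450280

15, 111, 1283, 18752, 326593, 6588344, 150994943, 3524450280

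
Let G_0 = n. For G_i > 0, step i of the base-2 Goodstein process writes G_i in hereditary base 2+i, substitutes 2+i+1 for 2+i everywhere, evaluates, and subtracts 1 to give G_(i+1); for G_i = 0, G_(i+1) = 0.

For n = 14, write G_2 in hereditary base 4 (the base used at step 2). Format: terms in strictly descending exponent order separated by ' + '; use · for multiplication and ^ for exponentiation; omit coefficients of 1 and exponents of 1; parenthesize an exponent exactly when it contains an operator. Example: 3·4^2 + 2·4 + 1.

4^(4 + 1) + 4^4 + 1

i=0: 14 = 2^(2 + 1) + 2^2 + 2 (b=2); 2→3: 3^(3 + 1) + 3^3 + 3 = 111; 111−1 = 110
i=1: 110 = 3^(3 + 1) + 3^3 + 2 (b=3); 3→4: 4^(4 + 1) + 4^4 + 2 = 1282; 1282−1 = 1281
i=2: 1281 = 4^(4 + 1) + 4^4 + 1 (b=4); 4→5: 5^(5 + 1) + 5^5 + 1 = 18751; 18751−1 = 18750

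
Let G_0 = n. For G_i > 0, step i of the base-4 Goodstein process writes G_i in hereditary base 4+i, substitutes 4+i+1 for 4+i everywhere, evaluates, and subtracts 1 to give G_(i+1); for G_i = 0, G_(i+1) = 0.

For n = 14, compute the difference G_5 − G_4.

1

14 —HB4→ 3·4 + 2 —bump→ 3·5 + 2 = 17 —(−1)→ 16
16 —HB5→ 3·5 + 1 —bump→ 3·6 + 1 = 19 —(−1)→ 18
18 —HB6→ 3·6 —bump→ 3·7 = 21 —(−1)→ 20
20 —HB7→ 2·7 + 6 —bump→ 2·8 + 6 = 22 —(−1)→ 21
21 —HB8→ 2·8 + 5 —bump→ 2·9 + 5 = 23 —(−1)→ 22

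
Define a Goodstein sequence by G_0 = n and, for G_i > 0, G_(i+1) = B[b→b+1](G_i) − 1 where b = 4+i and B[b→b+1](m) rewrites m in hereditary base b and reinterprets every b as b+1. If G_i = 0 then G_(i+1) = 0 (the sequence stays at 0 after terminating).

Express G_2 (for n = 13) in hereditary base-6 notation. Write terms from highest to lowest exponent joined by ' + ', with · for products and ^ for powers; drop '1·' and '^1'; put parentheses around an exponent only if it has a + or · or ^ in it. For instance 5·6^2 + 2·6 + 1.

2·6 + 5

[0] 13 ≡ 3·4 + 1 (base 4). Lift 5: 16. −1: 15.
[1] 15 ≡ 3·5 (base 5). Lift 6: 18. −1: 17.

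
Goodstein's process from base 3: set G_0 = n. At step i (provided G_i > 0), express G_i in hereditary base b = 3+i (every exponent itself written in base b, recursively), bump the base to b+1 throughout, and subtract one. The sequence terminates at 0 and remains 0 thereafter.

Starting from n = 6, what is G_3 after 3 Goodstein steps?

base 3: 6 = 2·3; at 4: 2·4 = 8; next = 7
base 4: 7 = 4 + 3; at 5: 5 + 3 = 8; next = 7
base 5: 7 = 5 + 2; at 6: 6 + 2 = 8; next = 7
base 6: 7 = 6 + 1; at 7: 7 + 1 = 8; next = 7

7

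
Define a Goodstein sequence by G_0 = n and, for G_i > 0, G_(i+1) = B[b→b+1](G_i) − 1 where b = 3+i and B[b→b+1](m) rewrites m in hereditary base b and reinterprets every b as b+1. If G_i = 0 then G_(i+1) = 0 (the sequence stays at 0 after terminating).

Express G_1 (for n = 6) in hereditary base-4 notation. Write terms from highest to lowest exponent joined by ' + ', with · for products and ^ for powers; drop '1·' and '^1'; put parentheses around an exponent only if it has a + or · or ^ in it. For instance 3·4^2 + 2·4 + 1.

i=0: 6 = 2·3 (b=3); 3→4: 2·4 = 8; 8−1 = 7
i=1: 7 = 4 + 3 (b=4); 4→5: 5 + 3 = 8; 8−1 = 7

4 + 3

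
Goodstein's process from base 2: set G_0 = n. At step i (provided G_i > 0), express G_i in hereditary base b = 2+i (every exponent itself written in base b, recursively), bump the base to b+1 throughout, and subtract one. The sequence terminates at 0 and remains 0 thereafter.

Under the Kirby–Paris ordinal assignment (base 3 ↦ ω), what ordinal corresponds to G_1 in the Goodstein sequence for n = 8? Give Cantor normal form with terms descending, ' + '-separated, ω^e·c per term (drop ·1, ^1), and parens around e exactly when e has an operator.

ω^ω·2 + ω^2·2 + ω·2 + 2

[0] 8 ≡ 2^(2 + 1) (base 2). Lift 3: 81. −1: 80.
[1] 80 ≡ 2·3^3 + 2·3^2 + 2·3 + 2 (base 3). Lift 4: 554. −1: 553.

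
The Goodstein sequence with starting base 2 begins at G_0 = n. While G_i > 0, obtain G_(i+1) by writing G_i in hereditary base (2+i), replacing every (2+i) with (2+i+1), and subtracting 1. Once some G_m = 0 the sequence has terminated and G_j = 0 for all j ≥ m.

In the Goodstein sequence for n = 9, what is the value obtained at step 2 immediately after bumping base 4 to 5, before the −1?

9 —HB2→ 2^(2 + 1) + 1 —bump→ 3^(3 + 1) + 1 = 82 —(−1)→ 81
81 —HB3→ 3^(3 + 1) —bump→ 4^(4 + 1) = 1024 —(−1)→ 1023
1023 —HB4→ 3·4^4 + 3·4^3 + 3·4^2 + 3·4 + 3 —bump→ 3·5^5 + 3·5^3 + 3·5^2 + 3·5 + 3 = 9843 —(−1)→ 9842

9843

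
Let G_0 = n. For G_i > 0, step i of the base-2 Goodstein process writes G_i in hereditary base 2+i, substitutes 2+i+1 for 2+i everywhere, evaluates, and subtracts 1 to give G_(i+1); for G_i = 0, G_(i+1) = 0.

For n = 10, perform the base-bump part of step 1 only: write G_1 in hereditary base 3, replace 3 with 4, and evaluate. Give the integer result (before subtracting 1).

(0) 10|_2 = 2^(2 + 1) + 2 ↦ 3^(3 + 1) + 3|_3 = 84 ⇒ 83
(1) 83|_3 = 3^(3 + 1) + 2 ↦ 4^(4 + 1) + 2|_4 = 1026 ⇒ 1025

1026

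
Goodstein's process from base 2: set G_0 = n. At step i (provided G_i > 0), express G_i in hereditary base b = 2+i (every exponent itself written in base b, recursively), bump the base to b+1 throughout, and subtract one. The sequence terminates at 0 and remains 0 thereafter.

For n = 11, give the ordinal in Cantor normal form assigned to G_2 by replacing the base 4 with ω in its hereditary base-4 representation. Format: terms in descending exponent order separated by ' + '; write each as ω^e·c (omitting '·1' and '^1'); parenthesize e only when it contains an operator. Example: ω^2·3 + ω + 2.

[0] 11 ≡ 2^(2 + 1) + 2 + 1 (base 2). Lift 3: 85. −1: 84.
[1] 84 ≡ 3^(3 + 1) + 3 (base 3). Lift 4: 1028. −1: 1027.
[2] 1027 ≡ 4^(4 + 1) + 3 (base 4). Lift 5: 15628. −1: 15627.

ω^(ω + 1) + 3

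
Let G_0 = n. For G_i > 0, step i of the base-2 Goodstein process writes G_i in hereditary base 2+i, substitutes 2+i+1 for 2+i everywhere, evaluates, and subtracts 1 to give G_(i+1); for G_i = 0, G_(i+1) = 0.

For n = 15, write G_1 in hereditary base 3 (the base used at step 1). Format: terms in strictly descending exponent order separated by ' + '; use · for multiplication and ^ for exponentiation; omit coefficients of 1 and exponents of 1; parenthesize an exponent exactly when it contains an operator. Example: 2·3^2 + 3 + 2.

[0] 15 ≡ 2^(2 + 1) + 2^2 + 2 + 1 (base 2). Lift 3: 112. −1: 111.
[1] 111 ≡ 3^(3 + 1) + 3^3 + 3 (base 3). Lift 4: 1284. −1: 1283.

3^(3 + 1) + 3^3 + 3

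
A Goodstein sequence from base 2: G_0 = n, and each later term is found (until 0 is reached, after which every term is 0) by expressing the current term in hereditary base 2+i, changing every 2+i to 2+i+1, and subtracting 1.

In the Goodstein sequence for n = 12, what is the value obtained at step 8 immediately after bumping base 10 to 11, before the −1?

G_0=12  [base 2] 2^(2 + 1) + 2^2  →[2↦3]→  3^(3 + 1) + 3^3 = 108  −1 ⇒ G_1=107
G_1=107  [base 3] 3^(3 + 1) + 2·3^2 + 2·3 + 2  →[3↦4]→  4^(4 + 1) + 2·4^2 + 2·4 + 2 = 1066  −1 ⇒ G_2=1065
G_2=1065  [base 4] 4^(4 + 1) + 2·4^2 + 2·4 + 1  →[4↦5]→  5^(5 + 1) + 2·5^2 + 2·5 + 1 = 15686  −1 ⇒ G_3=15685
G_3=15685  [base 5] 5^(5 + 1) + 2·5^2 + 2·5  →[5↦6]→  6^(6 + 1) + 2·6^2 + 2·6 = 280020  −1 ⇒ G_4=280019
G_4=280019  [base 6] 6^(6 + 1) + 2·6^2 + 6 + 5  →[6↦7]→  7^(7 + 1) + 2·7^2 + 7 + 5 = 5764911  −1 ⇒ G_5=5764910
G_5=5764910  [base 7] 7^(7 + 1) + 2·7^2 + 7 + 4  →[7↦8]→  8^(8 + 1) + 2·8^2 + 8 + 4 = 134217868  −1 ⇒ G_6=134217867
G_6=134217867  [base 8] 8^(8 + 1) + 2·8^2 + 8 + 3  →[8↦9]→  9^(9 + 1) + 2·9^2 + 9 + 3 = 3486784575  −1 ⇒ G_7=3486784574
G_7=3486784574  [base 9] 9^(9 + 1) + 2·9^2 + 9 + 2  →[9↦10]→  10^(10 + 1) + 2·10^2 + 10 + 2 = 100000000212  −1 ⇒ G_8=100000000211
G_8=100000000211  [base 10] 10^(10 + 1) + 2·10^2 + 10 + 1  →[10↦11]→  11^(11 + 1) + 2·11^2 + 11 + 1 = 3138428376975  −1 ⇒ G_9=3138428376974

3138428376975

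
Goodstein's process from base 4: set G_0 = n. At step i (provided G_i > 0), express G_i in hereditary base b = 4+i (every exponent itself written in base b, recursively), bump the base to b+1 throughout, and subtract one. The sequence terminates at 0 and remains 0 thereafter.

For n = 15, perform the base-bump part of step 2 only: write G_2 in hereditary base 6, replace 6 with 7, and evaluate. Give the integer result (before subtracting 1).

i=0: 15 = 3·4 + 3 (b=4); 4→5: 3·5 + 3 = 18; 18−1 = 17
i=1: 17 = 3·5 + 2 (b=5); 5→6: 3·6 + 2 = 20; 20−1 = 19
i=2: 19 = 3·6 + 1 (b=6); 6→7: 3·7 + 1 = 22; 22−1 = 21

22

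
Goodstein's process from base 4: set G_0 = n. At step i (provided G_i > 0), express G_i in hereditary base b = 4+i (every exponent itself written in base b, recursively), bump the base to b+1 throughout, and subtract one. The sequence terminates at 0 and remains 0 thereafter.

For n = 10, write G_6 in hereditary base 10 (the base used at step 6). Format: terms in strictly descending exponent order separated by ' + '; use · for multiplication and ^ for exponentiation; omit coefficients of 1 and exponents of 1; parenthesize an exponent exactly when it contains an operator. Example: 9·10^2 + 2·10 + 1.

base 4: 10 = 2·4 + 2; at 5: 2·5 + 2 = 12; next = 11
base 5: 11 = 2·5 + 1; at 6: 2·6 + 1 = 13; next = 12
base 6: 12 = 2·6; at 7: 2·7 = 14; next = 13
base 7: 13 = 7 + 6; at 8: 8 + 6 = 14; next = 13
base 8: 13 = 8 + 5; at 9: 9 + 5 = 14; next = 13
base 9: 13 = 9 + 4; at 10: 10 + 4 = 14; next = 13

10 + 3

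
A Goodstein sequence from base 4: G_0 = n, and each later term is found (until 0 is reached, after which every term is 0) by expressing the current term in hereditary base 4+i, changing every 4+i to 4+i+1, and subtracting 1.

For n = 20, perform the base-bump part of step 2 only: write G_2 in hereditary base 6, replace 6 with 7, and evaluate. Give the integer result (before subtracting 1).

base 4: 20 = 4^2 + 4; at 5: 5^2 + 5 = 30; next = 29
base 5: 29 = 5^2 + 4; at 6: 6^2 + 4 = 40; next = 39

52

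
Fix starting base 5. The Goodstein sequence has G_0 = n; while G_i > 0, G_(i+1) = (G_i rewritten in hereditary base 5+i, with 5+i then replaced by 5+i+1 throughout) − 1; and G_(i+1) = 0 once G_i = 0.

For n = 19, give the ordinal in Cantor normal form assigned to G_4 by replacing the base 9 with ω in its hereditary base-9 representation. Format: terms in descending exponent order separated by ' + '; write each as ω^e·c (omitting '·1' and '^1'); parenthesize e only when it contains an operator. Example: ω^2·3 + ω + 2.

ω·3

i=0: 19 = 3·5 + 4 (b=5); 5→6: 3·6 + 4 = 22; 22−1 = 21
i=1: 21 = 3·6 + 3 (b=6); 6→7: 3·7 + 3 = 24; 24−1 = 23
i=2: 23 = 3·7 + 2 (b=7); 7→8: 3·8 + 2 = 26; 26−1 = 25
i=3: 25 = 3·8 + 1 (b=8); 8→9: 3·9 + 1 = 28; 28−1 = 27
i=4: 27 = 3·9 (b=9); 9→10: 3·10 = 30; 30−1 = 29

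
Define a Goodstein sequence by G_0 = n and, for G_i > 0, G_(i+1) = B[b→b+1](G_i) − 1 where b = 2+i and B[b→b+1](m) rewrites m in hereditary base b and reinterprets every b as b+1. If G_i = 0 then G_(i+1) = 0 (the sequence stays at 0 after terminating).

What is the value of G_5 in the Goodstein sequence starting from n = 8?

G_0 = 8. HB_2(8) = 2^(2 + 1). Bump = 81. G_1 = 80.
G_1 = 80. HB_3(80) = 2·3^3 + 2·3^2 + 2·3 + 2. Bump = 554. G_2 = 553.
G_2 = 553. HB_4(553) = 2·4^4 + 2·4^2 + 2·4 + 1. Bump = 6311. G_3 = 6310.
G_3 = 6310. HB_5(6310) = 2·5^5 + 2·5^2 + 2·5. Bump = 93396. G_4 = 93395.
G_4 = 93395. HB_6(93395) = 2·6^6 + 2·6^2 + 6 + 5. Bump = 1647196. G_5 = 1647195.
G_5 = 1647195. HB_7(1647195) = 2·7^7 + 2·7^2 + 7 + 4. Bump = 33554572. G_6 = 33554571.

1647195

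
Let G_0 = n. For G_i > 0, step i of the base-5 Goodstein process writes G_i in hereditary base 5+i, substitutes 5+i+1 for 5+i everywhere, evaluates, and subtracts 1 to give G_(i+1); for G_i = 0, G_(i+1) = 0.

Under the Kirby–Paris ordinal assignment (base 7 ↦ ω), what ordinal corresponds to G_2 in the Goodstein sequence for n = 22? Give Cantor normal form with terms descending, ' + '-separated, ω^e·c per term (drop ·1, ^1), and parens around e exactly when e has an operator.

ω·4

[0] 22 ≡ 4·5 + 2 (base 5). Lift 6: 26. −1: 25.
[1] 25 ≡ 4·6 + 1 (base 6). Lift 7: 29. −1: 28.
[2] 28 ≡ 4·7 (base 7). Lift 8: 32. −1: 31.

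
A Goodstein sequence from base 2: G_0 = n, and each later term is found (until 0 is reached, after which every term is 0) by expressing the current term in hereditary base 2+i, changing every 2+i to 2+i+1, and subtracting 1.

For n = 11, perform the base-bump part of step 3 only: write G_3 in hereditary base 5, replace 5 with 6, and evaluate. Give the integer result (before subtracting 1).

279938

[0] 11 ≡ 2^(2 + 1) + 2 + 1 (base 2). Lift 3: 85. −1: 84.
[1] 84 ≡ 3^(3 + 1) + 3 (base 3). Lift 4: 1028. −1: 1027.
[2] 1027 ≡ 4^(4 + 1) + 3 (base 4). Lift 5: 15628. −1: 15627.
[3] 15627 ≡ 5^(5 + 1) + 2 (base 5). Lift 6: 279938. −1: 279937.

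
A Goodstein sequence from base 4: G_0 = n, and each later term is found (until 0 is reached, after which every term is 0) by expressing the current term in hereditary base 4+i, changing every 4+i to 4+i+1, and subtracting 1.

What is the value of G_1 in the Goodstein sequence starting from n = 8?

step 0: 8 = 2·4; sub 5 for 4: 2·5; = 10; G_1 = 10−1 = 9
step 1: 9 = 5 + 4; sub 6 for 5: 6 + 4; = 10; G_2 = 10−1 = 9

9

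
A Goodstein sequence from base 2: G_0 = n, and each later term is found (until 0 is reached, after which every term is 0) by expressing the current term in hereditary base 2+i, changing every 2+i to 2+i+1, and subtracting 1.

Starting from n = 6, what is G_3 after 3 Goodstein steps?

6 —HB2→ 2^2 + 2 —bump→ 3^3 + 3 = 30 —(−1)→ 29
29 —HB3→ 3^3 + 2 —bump→ 4^4 + 2 = 258 —(−1)→ 257
257 —HB4→ 4^4 + 1 —bump→ 5^5 + 1 = 3126 —(−1)→ 3125

3125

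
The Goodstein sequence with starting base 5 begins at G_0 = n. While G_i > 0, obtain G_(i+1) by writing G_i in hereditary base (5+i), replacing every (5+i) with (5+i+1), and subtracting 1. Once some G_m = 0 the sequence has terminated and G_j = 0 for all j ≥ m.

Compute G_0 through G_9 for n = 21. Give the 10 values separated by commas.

21, 24, 27, 29, 31, 33, 35, 37, 39, 41

[0] 21 ≡ 4·5 + 1 (base 5). Lift 6: 25. −1: 24.
[1] 24 ≡ 4·6 (base 6). Lift 7: 28. −1: 27.
[2] 27 ≡ 3·7 + 6 (base 7). Lift 8: 30. −1: 29.
[3] 29 ≡ 3·8 + 5 (base 8). Lift 9: 32. −1: 31.
[4] 31 ≡ 3·9 + 4 (base 9). Lift 10: 34. −1: 33.
[5] 33 ≡ 3·10 + 3 (base 10). Lift 11: 36. −1: 35.
[6] 35 ≡ 3·11 + 2 (base 11). Lift 12: 38. −1: 37.
[7] 37 ≡ 3·12 + 1 (base 12). Lift 13: 40. −1: 39.
[8] 39 ≡ 3·13 (base 13). Lift 14: 42. −1: 41.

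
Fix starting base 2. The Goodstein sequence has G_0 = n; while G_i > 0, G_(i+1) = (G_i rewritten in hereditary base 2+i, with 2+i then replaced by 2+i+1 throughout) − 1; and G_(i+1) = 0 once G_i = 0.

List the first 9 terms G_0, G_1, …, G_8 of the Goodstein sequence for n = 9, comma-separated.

(0) 9|_2 = 2^(2 + 1) + 1 ↦ 3^(3 + 1) + 1|_3 = 82 ⇒ 81
(1) 81|_3 = 3^(3 + 1) ↦ 4^(4 + 1)|_4 = 1024 ⇒ 1023
(2) 1023|_4 = 3·4^4 + 3·4^3 + 3·4^2 + 3·4 + 3 ↦ 3·5^5 + 3·5^3 + 3·5^2 + 3·5 + 3|_5 = 9843 ⇒ 9842
(3) 9842|_5 = 3·5^5 + 3·5^3 + 3·5^2 + 3·5 + 2 ↦ 3·6^6 + 3·6^3 + 3·6^2 + 3·6 + 2|_6 = 140744 ⇒ 140743
(4) 140743|_6 = 3·6^6 + 3·6^3 + 3·6^2 + 3·6 + 1 ↦ 3·7^7 + 3·7^3 + 3·7^2 + 3·7 + 1|_7 = 2471827 ⇒ 2471826
(5) 2471826|_7 = 3·7^7 + 3·7^3 + 3·7^2 + 3·7 ↦ 3·8^8 + 3·8^3 + 3·8^2 + 3·8|_8 = 50333400 ⇒ 50333399
(6) 50333399|_8 = 3·8^8 + 3·8^3 + 3·8^2 + 2·8 + 7 ↦ 3·9^9 + 3·9^3 + 3·9^2 + 2·9 + 7|_9 = 1162263922 ⇒ 1162263921
(7) 1162263921|_9 = 3·9^9 + 3·9^3 + 3·9^2 + 2·9 + 6 ↦ 3·10^10 + 3·10^3 + 3·10^2 + 2·10 + 6|_10 = 30000003326 ⇒ 30000003325

9, 81, 1023, 9842, 140743, 2471826, 50333399, 1162263921, 30000003325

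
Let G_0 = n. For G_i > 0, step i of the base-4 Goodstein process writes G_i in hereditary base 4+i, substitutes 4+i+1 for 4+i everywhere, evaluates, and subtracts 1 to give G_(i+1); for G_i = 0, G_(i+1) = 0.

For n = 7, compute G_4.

G_0=7  [base 4] 4 + 3  →[4↦5]→  5 + 3 = 8  −1 ⇒ G_1=7
G_1=7  [base 5] 5 + 2  →[5↦6]→  6 + 2 = 8  −1 ⇒ G_2=7
G_2=7  [base 6] 6 + 1  →[6↦7]→  7 + 1 = 8  −1 ⇒ G_3=7
G_3=7  [base 7] 7  →[7↦8]→  8 = 8  −1 ⇒ G_4=7
G_4=7  [base 8] 7  →[8↦9]→  7 = 7  −1 ⇒ G_5=6

7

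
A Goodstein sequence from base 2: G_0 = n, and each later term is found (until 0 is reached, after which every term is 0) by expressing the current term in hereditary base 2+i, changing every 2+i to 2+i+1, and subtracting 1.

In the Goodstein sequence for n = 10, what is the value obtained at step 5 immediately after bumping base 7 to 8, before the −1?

G_0 = 10. HB_2(10) = 2^(2 + 1) + 2. Bump = 84. G_1 = 83.
G_1 = 83. HB_3(83) = 3^(3 + 1) + 2. Bump = 1026. G_2 = 1025.
G_2 = 1025. HB_4(1025) = 4^(4 + 1) + 1. Bump = 15626. G_3 = 15625.
G_3 = 15625. HB_5(15625) = 5^(5 + 1). Bump = 279936. G_4 = 279935.
G_4 = 279935. HB_6(279935) = 5·6^6 + 5·6^5 + 5·6^4 + 5·6^3 + 5·6^2 + 5·6 + 5. Bump = 4215755. G_5 = 4215754.
G_5 = 4215754. HB_7(4215754) = 5·7^7 + 5·7^5 + 5·7^4 + 5·7^3 + 5·7^2 + 5·7 + 4. Bump = 84073324. G_6 = 84073323.

84073324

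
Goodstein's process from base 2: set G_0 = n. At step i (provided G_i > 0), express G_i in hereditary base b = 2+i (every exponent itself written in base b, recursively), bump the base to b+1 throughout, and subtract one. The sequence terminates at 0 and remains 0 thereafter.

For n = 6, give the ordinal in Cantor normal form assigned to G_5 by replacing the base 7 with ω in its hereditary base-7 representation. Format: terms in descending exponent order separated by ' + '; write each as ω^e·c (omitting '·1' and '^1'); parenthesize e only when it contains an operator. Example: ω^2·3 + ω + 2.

i=0: 6 = 2^2 + 2 (b=2); 2→3: 3^3 + 3 = 30; 30−1 = 29
i=1: 29 = 3^3 + 2 (b=3); 3→4: 4^4 + 2 = 258; 258−1 = 257
i=2: 257 = 4^4 + 1 (b=4); 4→5: 5^5 + 1 = 3126; 3126−1 = 3125
i=3: 3125 = 5^5 (b=5); 5→6: 6^6 = 46656; 46656−1 = 46655
i=4: 46655 = 5·6^5 + 5·6^4 + 5·6^3 + 5·6^2 + 5·6 + 5 (b=6); 6→7: 5·7^5 + 5·7^4 + 5·7^3 + 5·7^2 + 5·7 + 5 = 98040; 98040−1 = 98039
i=5: 98039 = 5·7^5 + 5·7^4 + 5·7^3 + 5·7^2 + 5·7 + 4 (b=7); 7→8: 5·8^5 + 5·8^4 + 5·8^3 + 5·8^2 + 5·8 + 4 = 187244; 187244−1 = 187243

ω^5·5 + ω^4·5 + ω^3·5 + ω^2·5 + ω·5 + 4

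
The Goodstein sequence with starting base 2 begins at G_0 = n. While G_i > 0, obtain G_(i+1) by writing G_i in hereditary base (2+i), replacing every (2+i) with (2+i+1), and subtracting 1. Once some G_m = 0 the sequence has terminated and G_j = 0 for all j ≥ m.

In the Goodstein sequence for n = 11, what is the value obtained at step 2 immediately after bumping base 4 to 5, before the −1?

G_0=11  [base 2] 2^(2 + 1) + 2 + 1  →[2↦3]→  3^(3 + 1) + 3 + 1 = 85  −1 ⇒ G_1=84
G_1=84  [base 3] 3^(3 + 1) + 3  →[3↦4]→  4^(4 + 1) + 4 = 1028  −1 ⇒ G_2=1027
G_2=1027  [base 4] 4^(4 + 1) + 3  →[4↦5]→  5^(5 + 1) + 3 = 15628  −1 ⇒ G_3=15627

15628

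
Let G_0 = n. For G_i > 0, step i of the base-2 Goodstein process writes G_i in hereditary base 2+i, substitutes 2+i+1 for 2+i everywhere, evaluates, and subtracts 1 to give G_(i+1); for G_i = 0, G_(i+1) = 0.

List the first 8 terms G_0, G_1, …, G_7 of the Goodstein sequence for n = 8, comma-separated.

[0] 8 ≡ 2^(2 + 1) (base 2). Lift 3: 81. −1: 80.
[1] 80 ≡ 2·3^3 + 2·3^2 + 2·3 + 2 (base 3). Lift 4: 554. −1: 553.
[2] 553 ≡ 2·4^4 + 2·4^2 + 2·4 + 1 (base 4). Lift 5: 6311. −1: 6310.
[3] 6310 ≡ 2·5^5 + 2·5^2 + 2·5 (base 5). Lift 6: 93396. −1: 93395.
[4] 93395 ≡ 2·6^6 + 2·6^2 + 6 + 5 (base 6). Lift 7: 1647196. −1: 1647195.
[5] 1647195 ≡ 2·7^7 + 2·7^2 + 7 + 4 (base 7). Lift 8: 33554572. −1: 33554571.
[6] 33554571 ≡ 2·8^8 + 2·8^2 + 8 + 3 (base 8). Lift 9: 774841152. −1: 774841151.

8, 80, 553, 6310, 93395, 1647195, 33554571, 774841151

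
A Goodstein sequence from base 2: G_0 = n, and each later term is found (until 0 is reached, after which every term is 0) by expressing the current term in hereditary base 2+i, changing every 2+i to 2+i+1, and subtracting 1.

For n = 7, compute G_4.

46657

[0] 7 ≡ 2^2 + 2 + 1 (base 2). Lift 3: 31. −1: 30.
[1] 30 ≡ 3^3 + 3 (base 3). Lift 4: 260. −1: 259.
[2] 259 ≡ 4^4 + 3 (base 4). Lift 5: 3128. −1: 3127.
[3] 3127 ≡ 5^5 + 2 (base 5). Lift 6: 46658. −1: 46657.
[4] 46657 ≡ 6^6 + 1 (base 6). Lift 7: 823544. −1: 823543.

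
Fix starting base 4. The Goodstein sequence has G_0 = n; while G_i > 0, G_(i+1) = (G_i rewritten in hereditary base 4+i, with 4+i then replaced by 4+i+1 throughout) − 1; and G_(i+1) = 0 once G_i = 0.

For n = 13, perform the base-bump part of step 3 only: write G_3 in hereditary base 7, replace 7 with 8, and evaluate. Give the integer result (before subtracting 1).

20

i=0: 13 = 3·4 + 1 (b=4); 4→5: 3·5 + 1 = 16; 16−1 = 15
i=1: 15 = 3·5 (b=5); 5→6: 3·6 = 18; 18−1 = 17
i=2: 17 = 2·6 + 5 (b=6); 6→7: 2·7 + 5 = 19; 19−1 = 18
i=3: 18 = 2·7 + 4 (b=7); 7→8: 2·8 + 4 = 20; 20−1 = 19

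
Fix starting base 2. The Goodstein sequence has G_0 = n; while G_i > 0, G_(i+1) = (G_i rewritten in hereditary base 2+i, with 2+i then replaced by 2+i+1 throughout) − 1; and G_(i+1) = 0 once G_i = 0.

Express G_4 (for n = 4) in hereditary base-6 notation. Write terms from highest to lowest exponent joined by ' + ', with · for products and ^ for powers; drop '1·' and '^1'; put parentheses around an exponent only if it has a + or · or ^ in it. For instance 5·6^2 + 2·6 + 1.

2·6^2 + 6 + 5

[0] 4 ≡ 2^2 (base 2). Lift 3: 27. −1: 26.
[1] 26 ≡ 2·3^2 + 2·3 + 2 (base 3). Lift 4: 42. −1: 41.
[2] 41 ≡ 2·4^2 + 2·4 + 1 (base 4). Lift 5: 61. −1: 60.
[3] 60 ≡ 2·5^2 + 2·5 (base 5). Lift 6: 84. −1: 83.
[4] 83 ≡ 2·6^2 + 6 + 5 (base 6). Lift 7: 110. −1: 109.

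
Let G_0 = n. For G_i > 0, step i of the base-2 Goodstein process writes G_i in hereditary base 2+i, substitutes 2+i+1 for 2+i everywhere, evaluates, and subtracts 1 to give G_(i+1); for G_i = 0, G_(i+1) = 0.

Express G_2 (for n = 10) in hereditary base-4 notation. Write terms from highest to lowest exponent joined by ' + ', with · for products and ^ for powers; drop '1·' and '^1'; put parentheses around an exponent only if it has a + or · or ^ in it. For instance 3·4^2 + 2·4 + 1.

i=0: 10 = 2^(2 + 1) + 2 (b=2); 2→3: 3^(3 + 1) + 3 = 84; 84−1 = 83
i=1: 83 = 3^(3 + 1) + 2 (b=3); 3→4: 4^(4 + 1) + 2 = 1026; 1026−1 = 1025
i=2: 1025 = 4^(4 + 1) + 1 (b=4); 4→5: 5^(5 + 1) + 1 = 15626; 15626−1 = 15625

4^(4 + 1) + 1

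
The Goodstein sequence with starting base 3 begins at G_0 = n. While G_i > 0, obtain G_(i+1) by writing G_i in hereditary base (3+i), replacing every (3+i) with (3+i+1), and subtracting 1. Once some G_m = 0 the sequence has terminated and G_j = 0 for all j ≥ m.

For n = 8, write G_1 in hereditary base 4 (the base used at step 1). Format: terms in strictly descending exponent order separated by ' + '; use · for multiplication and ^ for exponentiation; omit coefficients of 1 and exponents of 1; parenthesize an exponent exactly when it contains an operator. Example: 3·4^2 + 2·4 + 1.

8 —HB3→ 2·3 + 2 —bump→ 2·4 + 2 = 10 —(−1)→ 9
9 —HB4→ 2·4 + 1 —bump→ 2·5 + 1 = 11 —(−1)→ 10

2·4 + 1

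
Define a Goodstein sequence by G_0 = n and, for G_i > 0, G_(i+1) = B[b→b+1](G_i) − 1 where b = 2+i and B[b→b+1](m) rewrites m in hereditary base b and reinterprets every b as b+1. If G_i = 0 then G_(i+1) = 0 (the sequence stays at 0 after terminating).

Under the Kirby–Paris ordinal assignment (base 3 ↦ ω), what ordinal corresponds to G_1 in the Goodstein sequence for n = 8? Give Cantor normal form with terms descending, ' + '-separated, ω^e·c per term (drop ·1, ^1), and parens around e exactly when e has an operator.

G_0=8  [base 2] 2^(2 + 1)  →[2↦3]→  3^(3 + 1) = 81  −1 ⇒ G_1=80
G_1=80  [base 3] 2·3^3 + 2·3^2 + 2·3 + 2  →[3↦4]→  2·4^4 + 2·4^2 + 2·4 + 2 = 554  −1 ⇒ G_2=553

ω^ω·2 + ω^2·2 + ω·2 + 2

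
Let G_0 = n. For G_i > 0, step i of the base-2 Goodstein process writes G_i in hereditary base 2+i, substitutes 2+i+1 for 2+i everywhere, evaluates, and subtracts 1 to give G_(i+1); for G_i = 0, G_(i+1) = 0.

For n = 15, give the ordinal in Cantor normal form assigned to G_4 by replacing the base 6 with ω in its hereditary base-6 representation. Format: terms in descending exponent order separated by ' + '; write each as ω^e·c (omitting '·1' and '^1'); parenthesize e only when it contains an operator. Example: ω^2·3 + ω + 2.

ω^(ω + 1) + ω^ω + 1

(0) 15|_2 = 2^(2 + 1) + 2^2 + 2 + 1 ↦ 3^(3 + 1) + 3^3 + 3 + 1|_3 = 112 ⇒ 111
(1) 111|_3 = 3^(3 + 1) + 3^3 + 3 ↦ 4^(4 + 1) + 4^4 + 4|_4 = 1284 ⇒ 1283
(2) 1283|_4 = 4^(4 + 1) + 4^4 + 3 ↦ 5^(5 + 1) + 5^5 + 3|_5 = 18753 ⇒ 18752
(3) 18752|_5 = 5^(5 + 1) + 5^5 + 2 ↦ 6^(6 + 1) + 6^6 + 2|_6 = 326594 ⇒ 326593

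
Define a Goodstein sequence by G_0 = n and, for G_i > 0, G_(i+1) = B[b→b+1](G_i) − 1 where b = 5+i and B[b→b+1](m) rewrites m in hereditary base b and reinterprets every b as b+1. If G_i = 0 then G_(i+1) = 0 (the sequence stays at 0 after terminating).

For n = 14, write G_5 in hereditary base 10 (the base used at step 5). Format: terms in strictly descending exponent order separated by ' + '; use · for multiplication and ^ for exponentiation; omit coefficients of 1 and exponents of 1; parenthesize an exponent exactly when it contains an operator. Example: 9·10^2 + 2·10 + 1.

10 + 9

(0) 14|_5 = 2·5 + 4 ↦ 2·6 + 4|_6 = 16 ⇒ 15
(1) 15|_6 = 2·6 + 3 ↦ 2·7 + 3|_7 = 17 ⇒ 16
(2) 16|_7 = 2·7 + 2 ↦ 2·8 + 2|_8 = 18 ⇒ 17
(3) 17|_8 = 2·8 + 1 ↦ 2·9 + 1|_9 = 19 ⇒ 18
(4) 18|_9 = 2·9 ↦ 2·10|_10 = 20 ⇒ 19
(5) 19|_10 = 10 + 9 ↦ 11 + 9|_11 = 20 ⇒ 19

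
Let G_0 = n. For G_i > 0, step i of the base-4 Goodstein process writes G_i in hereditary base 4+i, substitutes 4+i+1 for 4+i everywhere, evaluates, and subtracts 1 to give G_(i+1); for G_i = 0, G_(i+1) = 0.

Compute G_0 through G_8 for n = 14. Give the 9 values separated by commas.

14, 16, 18, 20, 21, 22, 23, 24, 25

G_0 = 14. HB_4(14) = 3·4 + 2. Bump = 17. G_1 = 16.
G_1 = 16. HB_5(16) = 3·5 + 1. Bump = 19. G_2 = 18.
G_2 = 18. HB_6(18) = 3·6. Bump = 21. G_3 = 20.
G_3 = 20. HB_7(20) = 2·7 + 6. Bump = 22. G_4 = 21.
G_4 = 21. HB_8(21) = 2·8 + 5. Bump = 23. G_5 = 22.
G_5 = 22. HB_9(22) = 2·9 + 4. Bump = 24. G_6 = 23.
G_6 = 23. HB_10(23) = 2·10 + 3. Bump = 25. G_7 = 24.
G_7 = 24. HB_11(24) = 2·11 + 2. Bump = 26. G_8 = 25.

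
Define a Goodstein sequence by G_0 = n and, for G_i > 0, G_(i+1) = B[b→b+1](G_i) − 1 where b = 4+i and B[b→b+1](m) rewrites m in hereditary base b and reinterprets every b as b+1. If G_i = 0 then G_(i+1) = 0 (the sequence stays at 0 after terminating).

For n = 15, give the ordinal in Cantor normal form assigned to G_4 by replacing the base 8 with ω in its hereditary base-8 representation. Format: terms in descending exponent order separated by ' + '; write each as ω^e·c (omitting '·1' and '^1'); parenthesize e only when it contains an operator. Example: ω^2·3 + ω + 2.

G_0 = 15. HB_4(15) = 3·4 + 3. Bump = 18. G_1 = 17.
G_1 = 17. HB_5(17) = 3·5 + 2. Bump = 20. G_2 = 19.
G_2 = 19. HB_6(19) = 3·6 + 1. Bump = 22. G_3 = 21.
G_3 = 21. HB_7(21) = 3·7. Bump = 24. G_4 = 23.

ω·2 + 7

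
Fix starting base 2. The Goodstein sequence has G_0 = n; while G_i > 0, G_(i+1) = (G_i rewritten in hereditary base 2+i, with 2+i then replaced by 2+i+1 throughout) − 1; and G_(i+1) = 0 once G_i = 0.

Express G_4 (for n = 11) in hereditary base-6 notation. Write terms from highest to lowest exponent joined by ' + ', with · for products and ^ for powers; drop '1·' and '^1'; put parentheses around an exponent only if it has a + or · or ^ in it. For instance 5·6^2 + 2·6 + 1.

6^(6 + 1) + 1

base 2: 11 = 2^(2 + 1) + 2 + 1; at 3: 3^(3 + 1) + 3 + 1 = 85; next = 84
base 3: 84 = 3^(3 + 1) + 3; at 4: 4^(4 + 1) + 4 = 1028; next = 1027
base 4: 1027 = 4^(4 + 1) + 3; at 5: 5^(5 + 1) + 3 = 15628; next = 15627
base 5: 15627 = 5^(5 + 1) + 2; at 6: 6^(6 + 1) + 2 = 279938; next = 279937
base 6: 279937 = 6^(6 + 1) + 1; at 7: 7^(7 + 1) + 1 = 5764802; next = 5764801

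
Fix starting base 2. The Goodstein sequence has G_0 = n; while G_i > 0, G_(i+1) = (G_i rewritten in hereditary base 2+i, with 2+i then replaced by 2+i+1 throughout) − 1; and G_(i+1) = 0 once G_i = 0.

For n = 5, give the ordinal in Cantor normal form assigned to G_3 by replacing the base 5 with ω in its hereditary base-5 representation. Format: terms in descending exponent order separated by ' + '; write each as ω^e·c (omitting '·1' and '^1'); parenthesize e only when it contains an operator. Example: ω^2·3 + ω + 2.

(0) 5|_2 = 2^2 + 1 ↦ 3^3 + 1|_3 = 28 ⇒ 27
(1) 27|_3 = 3^3 ↦ 4^4|_4 = 256 ⇒ 255
(2) 255|_4 = 3·4^3 + 3·4^2 + 3·4 + 3 ↦ 3·5^3 + 3·5^2 + 3·5 + 3|_5 = 468 ⇒ 467
(3) 467|_5 = 3·5^3 + 3·5^2 + 3·5 + 2 ↦ 3·6^3 + 3·6^2 + 3·6 + 2|_6 = 776 ⇒ 775

ω^3·3 + ω^2·3 + ω·3 + 2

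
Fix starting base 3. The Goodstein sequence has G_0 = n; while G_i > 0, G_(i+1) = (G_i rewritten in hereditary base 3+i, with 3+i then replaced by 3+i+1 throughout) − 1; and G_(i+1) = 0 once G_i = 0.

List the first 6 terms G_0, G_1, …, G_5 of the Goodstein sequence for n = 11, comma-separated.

11, 17, 25, 35, 39, 43

11 —HB3→ 3^2 + 2 —bump→ 4^2 + 2 = 18 —(−1)→ 17
17 —HB4→ 4^2 + 1 —bump→ 5^2 + 1 = 26 —(−1)→ 25
25 —HB5→ 5^2 —bump→ 6^2 = 36 —(−1)→ 35
35 —HB6→ 5·6 + 5 —bump→ 5·7 + 5 = 40 —(−1)→ 39
39 —HB7→ 5·7 + 4 —bump→ 5·8 + 4 = 44 —(−1)→ 43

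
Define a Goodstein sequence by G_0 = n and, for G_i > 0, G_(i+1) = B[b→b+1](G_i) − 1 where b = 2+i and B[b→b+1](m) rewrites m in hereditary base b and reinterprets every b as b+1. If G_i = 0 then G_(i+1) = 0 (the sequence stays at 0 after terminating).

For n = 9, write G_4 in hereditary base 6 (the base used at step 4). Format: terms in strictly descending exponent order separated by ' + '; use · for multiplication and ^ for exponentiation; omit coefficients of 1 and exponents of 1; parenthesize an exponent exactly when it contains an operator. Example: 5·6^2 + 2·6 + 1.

base 2: 9 = 2^(2 + 1) + 1; at 3: 3^(3 + 1) + 1 = 82; next = 81
base 3: 81 = 3^(3 + 1); at 4: 4^(4 + 1) = 1024; next = 1023
base 4: 1023 = 3·4^4 + 3·4^3 + 3·4^2 + 3·4 + 3; at 5: 3·5^5 + 3·5^3 + 3·5^2 + 3·5 + 3 = 9843; next = 9842
base 5: 9842 = 3·5^5 + 3·5^3 + 3·5^2 + 3·5 + 2; at 6: 3·6^6 + 3·6^3 + 3·6^2 + 3·6 + 2 = 140744; next = 140743
base 6: 140743 = 3·6^6 + 3·6^3 + 3·6^2 + 3·6 + 1; at 7: 3·7^7 + 3·7^3 + 3·7^2 + 3·7 + 1 = 2471827; next = 2471826

3·6^6 + 3·6^3 + 3·6^2 + 3·6 + 1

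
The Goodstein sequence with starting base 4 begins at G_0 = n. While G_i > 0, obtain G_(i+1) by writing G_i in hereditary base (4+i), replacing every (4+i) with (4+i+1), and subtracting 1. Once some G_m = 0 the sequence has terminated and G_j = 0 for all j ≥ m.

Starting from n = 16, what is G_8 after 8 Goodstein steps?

43

i=0: 16 = 4^2 (b=4); 4→5: 5^2 = 25; 25−1 = 24
i=1: 24 = 4·5 + 4 (b=5); 5→6: 4·6 + 4 = 28; 28−1 = 27
i=2: 27 = 4·6 + 3 (b=6); 6→7: 4·7 + 3 = 31; 31−1 = 30
i=3: 30 = 4·7 + 2 (b=7); 7→8: 4·8 + 2 = 34; 34−1 = 33
i=4: 33 = 4·8 + 1 (b=8); 8→9: 4·9 + 1 = 37; 37−1 = 36
i=5: 36 = 4·9 (b=9); 9→10: 4·10 = 40; 40−1 = 39
i=6: 39 = 3·10 + 9 (b=10); 10→11: 3·11 + 9 = 42; 42−1 = 41
i=7: 41 = 3·11 + 8 (b=11); 11→12: 3·12 + 8 = 44; 44−1 = 43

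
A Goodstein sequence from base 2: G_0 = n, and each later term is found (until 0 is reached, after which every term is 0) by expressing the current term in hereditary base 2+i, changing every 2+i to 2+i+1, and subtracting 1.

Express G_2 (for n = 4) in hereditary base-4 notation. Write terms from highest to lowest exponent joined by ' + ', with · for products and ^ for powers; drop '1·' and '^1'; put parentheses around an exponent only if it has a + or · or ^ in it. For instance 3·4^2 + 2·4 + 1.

2·4^2 + 2·4 + 1

G_0 = 4. HB_2(4) = 2^2. Bump = 27. G_1 = 26.
G_1 = 26. HB_3(26) = 2·3^2 + 2·3 + 2. Bump = 42. G_2 = 41.
G_2 = 41. HB_4(41) = 2·4^2 + 2·4 + 1. Bump = 61. G_3 = 60.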